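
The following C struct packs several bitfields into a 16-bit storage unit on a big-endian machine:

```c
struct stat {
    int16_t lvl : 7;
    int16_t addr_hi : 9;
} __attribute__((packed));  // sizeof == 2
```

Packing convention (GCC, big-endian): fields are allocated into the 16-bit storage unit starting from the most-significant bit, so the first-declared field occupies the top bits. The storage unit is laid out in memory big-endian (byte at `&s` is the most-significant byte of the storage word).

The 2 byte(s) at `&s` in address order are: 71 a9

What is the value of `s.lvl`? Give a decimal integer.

[0]=0x71 [1]=0xa9 (big-endian) → word 0x71a9
lvl [9+:7] = (word>>9) & 0x7f = 56  ←
addr_hi [0+:9] = (word>>0) & 0x1ff = 425
lvl signed 7b, MSB=0: value = 56

56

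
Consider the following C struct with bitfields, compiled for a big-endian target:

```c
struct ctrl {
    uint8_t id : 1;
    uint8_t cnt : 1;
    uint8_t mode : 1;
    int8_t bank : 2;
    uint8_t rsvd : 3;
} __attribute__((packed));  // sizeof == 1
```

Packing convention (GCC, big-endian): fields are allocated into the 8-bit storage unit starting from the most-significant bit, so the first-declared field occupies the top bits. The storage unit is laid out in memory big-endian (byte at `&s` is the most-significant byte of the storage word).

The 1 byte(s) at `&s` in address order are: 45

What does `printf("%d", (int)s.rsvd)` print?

5

[0]=0x45 (big-endian) → word 0x45
id [7+:1] = (word>>7) & 0x1 = 0
cnt [6+:1] = (word>>6) & 0x1 = 1
mode [5+:1] = (word>>5) & 0x1 = 0
bank [3+:2] = (word>>3) & 0x3 = 0
rsvd [0+:3] = (word>>0) & 0x7 = 5  ←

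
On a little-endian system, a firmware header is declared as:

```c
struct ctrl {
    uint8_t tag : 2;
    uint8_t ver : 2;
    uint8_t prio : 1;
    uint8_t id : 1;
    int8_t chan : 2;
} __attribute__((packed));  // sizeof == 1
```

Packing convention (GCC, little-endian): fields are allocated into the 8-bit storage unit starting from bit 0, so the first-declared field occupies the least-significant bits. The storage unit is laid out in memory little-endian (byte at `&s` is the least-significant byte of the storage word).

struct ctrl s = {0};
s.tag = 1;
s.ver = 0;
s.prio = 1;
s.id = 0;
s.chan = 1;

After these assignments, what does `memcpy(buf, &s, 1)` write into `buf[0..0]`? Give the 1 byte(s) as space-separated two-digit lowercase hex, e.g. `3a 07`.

51

tag (2b) val=1 bits=0x1 at bit 0: 0x01
ver (2b) val=0 bits=0x0 at bit 2: 0x01
prio (1b) val=1 bits=0x1 at bit 4: 0x11
id (1b) val=0 bits=0x0 at bit 5: 0x11
chan (2b) val=1 bits=0x1 at bit 6: 0x51
word = 0x51 → little-endian bytes:
  [0]=0x51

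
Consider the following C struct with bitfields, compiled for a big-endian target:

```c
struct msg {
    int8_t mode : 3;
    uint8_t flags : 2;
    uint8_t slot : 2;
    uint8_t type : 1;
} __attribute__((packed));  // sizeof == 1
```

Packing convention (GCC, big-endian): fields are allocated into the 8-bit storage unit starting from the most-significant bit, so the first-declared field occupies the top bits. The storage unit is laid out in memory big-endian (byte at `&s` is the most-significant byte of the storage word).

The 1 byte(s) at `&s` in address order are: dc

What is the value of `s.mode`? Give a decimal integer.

[0]=0xdc (big-endian) → word 0xdc
mode [5+:3] = (word>>5) & 0x7 = 6  ←
flags [3+:2] = (word>>3) & 0x3 = 3
slot [1+:2] = (word>>1) & 0x3 = 2
type [0+:1] = (word>>0) & 0x1 = 0
mode signed 3b, MSB=1: 6 - 8 = -2

-2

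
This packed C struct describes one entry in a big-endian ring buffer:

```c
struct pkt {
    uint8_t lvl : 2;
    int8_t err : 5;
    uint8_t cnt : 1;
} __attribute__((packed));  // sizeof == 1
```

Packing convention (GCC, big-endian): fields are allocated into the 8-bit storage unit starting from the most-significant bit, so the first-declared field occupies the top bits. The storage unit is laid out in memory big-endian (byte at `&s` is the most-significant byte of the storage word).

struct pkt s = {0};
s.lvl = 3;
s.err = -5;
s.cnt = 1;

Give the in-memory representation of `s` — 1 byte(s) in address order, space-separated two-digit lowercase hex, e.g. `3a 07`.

[6+:2] lvl=3 & 0x3 = 0x3; word=0xc0
[1+:5] err=-5 & 0x1f = 0x1b; word=0xf6
[0+:1] cnt=1 & 0x1 = 0x1; word=0xf7
word = 0xf7 → big-endian bytes:
  [0]=0xf7

f7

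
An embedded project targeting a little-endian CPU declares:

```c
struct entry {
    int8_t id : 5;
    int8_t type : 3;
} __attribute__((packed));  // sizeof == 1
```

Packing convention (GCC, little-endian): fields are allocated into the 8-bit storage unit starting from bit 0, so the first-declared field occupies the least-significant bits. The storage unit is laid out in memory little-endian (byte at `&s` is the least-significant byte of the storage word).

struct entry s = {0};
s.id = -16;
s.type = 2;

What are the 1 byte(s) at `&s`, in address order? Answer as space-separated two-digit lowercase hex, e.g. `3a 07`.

50

[0+:5] id=-16 & 0x1f = 0x10; word=0x10
[5+:3] type=2 & 0x7 = 0x2; word=0x50
word = 0x50 → little-endian bytes:
  [0]=0x50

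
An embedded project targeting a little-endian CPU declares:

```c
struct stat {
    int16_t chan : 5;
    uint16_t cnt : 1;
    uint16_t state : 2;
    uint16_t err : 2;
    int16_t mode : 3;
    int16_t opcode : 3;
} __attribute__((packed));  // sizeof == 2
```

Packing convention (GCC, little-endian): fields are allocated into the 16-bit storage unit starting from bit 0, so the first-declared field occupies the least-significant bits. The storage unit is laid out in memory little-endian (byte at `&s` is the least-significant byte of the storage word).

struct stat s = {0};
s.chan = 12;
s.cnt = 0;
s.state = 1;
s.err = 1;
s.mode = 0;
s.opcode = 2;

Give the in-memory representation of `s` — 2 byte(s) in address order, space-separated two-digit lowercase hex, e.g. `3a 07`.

4c 41

[0+:5] chan=12 & 0x1f = 0xc; word=0x000c
[5+:1] cnt=0 & 0x1 = 0x0; word=0x000c
[6+:2] state=1 & 0x3 = 0x1; word=0x004c
[8+:2] err=1 & 0x3 = 0x1; word=0x014c
[10+:3] mode=0 & 0x7 = 0x0; word=0x014c
[13+:3] opcode=2 & 0x7 = 0x2; word=0x414c
word = 0x414c → little-endian bytes:
  [0]=0x4c  [1]=0x41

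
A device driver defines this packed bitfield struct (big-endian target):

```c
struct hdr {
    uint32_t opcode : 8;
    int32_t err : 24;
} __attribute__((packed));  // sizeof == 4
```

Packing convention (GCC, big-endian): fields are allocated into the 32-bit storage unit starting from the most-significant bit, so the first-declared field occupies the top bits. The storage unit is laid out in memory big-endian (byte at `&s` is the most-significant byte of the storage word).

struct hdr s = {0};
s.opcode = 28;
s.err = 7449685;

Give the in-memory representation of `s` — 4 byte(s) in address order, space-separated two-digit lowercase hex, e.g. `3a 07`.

[24+:8] opcode=28 & 0xff = 0x1c; word=0x1c000000
[0+:24] err=7449685 & 0xffffff = 0x71ac55; word=0x1c71ac55
word = 0x1c71ac55 → big-endian bytes:
  [0]=0x1c  [1]=0x71  [2]=0xac  [3]=0x55

1c 71 ac 55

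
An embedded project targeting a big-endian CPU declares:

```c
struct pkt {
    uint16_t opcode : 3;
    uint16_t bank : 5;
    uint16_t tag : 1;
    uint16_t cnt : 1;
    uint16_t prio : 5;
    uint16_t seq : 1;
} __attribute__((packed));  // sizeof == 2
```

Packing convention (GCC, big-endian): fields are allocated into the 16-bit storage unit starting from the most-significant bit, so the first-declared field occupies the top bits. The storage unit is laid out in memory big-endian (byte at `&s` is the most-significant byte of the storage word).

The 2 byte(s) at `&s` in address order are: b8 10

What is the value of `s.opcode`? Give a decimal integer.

5

[0]=0xb8 [1]=0x10 (big-endian) → word 0xb810
opcode:3 @ bit 13 → (0xb810>>13)&0x7 = 0x5  ←
bank:5 @ bit 8 → (0xb810>>8)&0x1f = 0x18
tag:1 @ bit 7 → (0xb810>>7)&0x1 = 0x0
cnt:1 @ bit 6 → (0xb810>>6)&0x1 = 0x0
prio:5 @ bit 1 → (0xb810>>1)&0x1f = 0x8
seq:1 @ bit 0 → (0xb810>>0)&0x1 = 0x0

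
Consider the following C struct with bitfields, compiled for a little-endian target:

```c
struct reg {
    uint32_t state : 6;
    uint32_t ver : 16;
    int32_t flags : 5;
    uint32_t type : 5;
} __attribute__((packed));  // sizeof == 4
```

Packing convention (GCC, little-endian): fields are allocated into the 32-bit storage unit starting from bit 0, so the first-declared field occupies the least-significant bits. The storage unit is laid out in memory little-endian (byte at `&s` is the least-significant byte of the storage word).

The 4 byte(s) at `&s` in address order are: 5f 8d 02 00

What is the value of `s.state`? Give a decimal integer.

31

[0]=0x5f [1]=0x8d [2]=0x02 [3]=0x00 (little-endian) → word 0x00028d5f
state [0+:6] = (word>>0) & 0x3f = 31  ←
ver [6+:16] = (word>>6) & 0xffff = 2613
flags [22+:5] = (word>>22) & 0x1f = 0
type [27+:5] = (word>>27) & 0x1f = 0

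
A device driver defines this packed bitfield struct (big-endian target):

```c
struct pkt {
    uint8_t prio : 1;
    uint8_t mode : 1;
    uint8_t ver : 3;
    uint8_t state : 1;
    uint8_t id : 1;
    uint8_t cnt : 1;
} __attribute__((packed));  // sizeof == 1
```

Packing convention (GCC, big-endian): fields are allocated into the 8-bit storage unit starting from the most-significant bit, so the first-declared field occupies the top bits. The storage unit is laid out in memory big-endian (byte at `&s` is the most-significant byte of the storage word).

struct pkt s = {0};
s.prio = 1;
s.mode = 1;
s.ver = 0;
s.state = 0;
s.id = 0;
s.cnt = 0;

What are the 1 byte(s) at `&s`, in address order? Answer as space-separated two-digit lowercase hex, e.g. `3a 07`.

prio:1 = 1 → 0x1 << 7 → word 0x80
mode:1 = 1 → 0x1 << 6 → word 0xc0
ver:3 = 0 → 0x0 << 3 → word 0xc0
state:1 = 0 → 0x0 << 2 → word 0xc0
id:1 = 0 → 0x0 << 1 → word 0xc0
cnt:1 = 0 → 0x0 << 0 → word 0xc0
word = 0xc0 → big-endian bytes:
  [0]=0xc0

c0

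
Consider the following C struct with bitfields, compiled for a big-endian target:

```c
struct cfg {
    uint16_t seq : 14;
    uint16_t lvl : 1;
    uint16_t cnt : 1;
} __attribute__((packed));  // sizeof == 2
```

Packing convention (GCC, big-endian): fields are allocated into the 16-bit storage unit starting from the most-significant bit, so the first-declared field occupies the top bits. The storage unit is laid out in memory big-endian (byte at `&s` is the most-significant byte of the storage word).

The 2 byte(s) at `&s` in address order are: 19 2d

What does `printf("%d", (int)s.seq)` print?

1611

[0]=0x19 [1]=0x2d (big-endian) → word 0x192d
seq:14 @ bit 2 → (0x192d>>2)&0x3fff = 0x64b  ←
lvl:1 @ bit 1 → (0x192d>>1)&0x1 = 0x0
cnt:1 @ bit 0 → (0x192d>>0)&0x1 = 0x1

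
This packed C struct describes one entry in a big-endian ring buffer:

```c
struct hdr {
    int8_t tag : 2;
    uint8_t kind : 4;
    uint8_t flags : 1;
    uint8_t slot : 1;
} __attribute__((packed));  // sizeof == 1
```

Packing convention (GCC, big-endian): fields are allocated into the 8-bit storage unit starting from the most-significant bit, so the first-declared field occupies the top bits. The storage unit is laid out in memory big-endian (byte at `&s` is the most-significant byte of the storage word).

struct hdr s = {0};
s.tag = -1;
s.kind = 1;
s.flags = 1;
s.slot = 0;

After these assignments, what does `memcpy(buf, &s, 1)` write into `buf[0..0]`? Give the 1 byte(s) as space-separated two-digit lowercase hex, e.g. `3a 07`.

tag:2 = -1 → 0x3 << 6 → word 0xc0
kind:4 = 1 → 0x1 << 2 → word 0xc4
flags:1 = 1 → 0x1 << 1 → word 0xc6
slot:1 = 0 → 0x0 << 0 → word 0xc6
word = 0xc6 → big-endian bytes:
  [0]=0xc6

c6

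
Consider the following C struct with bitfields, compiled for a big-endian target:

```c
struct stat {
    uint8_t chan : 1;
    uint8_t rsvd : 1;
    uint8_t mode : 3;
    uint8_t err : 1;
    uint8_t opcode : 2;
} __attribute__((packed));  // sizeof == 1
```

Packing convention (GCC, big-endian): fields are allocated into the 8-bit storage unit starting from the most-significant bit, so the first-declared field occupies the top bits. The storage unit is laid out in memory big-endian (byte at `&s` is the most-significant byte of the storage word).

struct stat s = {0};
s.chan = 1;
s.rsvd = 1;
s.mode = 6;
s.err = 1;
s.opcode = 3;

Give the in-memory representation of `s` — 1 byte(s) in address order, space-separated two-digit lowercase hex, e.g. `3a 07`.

f7

chan:1 = 1 → 0x1 << 7 → word 0x80
rsvd:1 = 1 → 0x1 << 6 → word 0xc0
mode:3 = 6 → 0x6 << 3 → word 0xf0
err:1 = 1 → 0x1 << 2 → word 0xf4
opcode:2 = 3 → 0x3 << 0 → word 0xf7
word = 0xf7 → big-endian bytes:
  [0]=0xf7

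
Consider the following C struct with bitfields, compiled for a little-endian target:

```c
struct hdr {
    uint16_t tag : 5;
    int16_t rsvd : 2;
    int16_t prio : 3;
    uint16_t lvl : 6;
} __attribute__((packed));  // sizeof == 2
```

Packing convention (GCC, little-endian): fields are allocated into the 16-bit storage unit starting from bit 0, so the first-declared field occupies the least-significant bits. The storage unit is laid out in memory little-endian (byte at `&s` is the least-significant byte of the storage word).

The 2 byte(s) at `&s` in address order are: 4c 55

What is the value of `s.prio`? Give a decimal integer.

2

[0]=0x4c [1]=0x55 (little-endian) → word 0x554c
tag [0+:5] = (word>>0) & 0x1f = 12
rsvd [5+:2] = (word>>5) & 0x3 = 2
prio [7+:3] = (word>>7) & 0x7 = 2  ←
lvl [10+:6] = (word>>10) & 0x3f = 21
prio signed 3b, MSB=0: value = 2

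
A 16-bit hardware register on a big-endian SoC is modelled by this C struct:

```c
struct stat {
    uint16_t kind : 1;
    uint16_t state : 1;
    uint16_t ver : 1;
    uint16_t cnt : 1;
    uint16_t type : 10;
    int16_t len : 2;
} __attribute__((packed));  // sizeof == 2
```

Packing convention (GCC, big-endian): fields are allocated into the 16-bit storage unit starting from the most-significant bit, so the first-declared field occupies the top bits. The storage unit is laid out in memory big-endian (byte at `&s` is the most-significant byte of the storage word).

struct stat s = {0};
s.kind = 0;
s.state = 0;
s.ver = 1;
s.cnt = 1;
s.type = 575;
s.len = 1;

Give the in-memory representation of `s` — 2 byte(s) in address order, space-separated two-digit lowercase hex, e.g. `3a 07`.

kind (1b) val=0 bits=0x0 at bit 15: 0x0000
state (1b) val=0 bits=0x0 at bit 14: 0x0000
ver (1b) val=1 bits=0x1 at bit 13: 0x2000
cnt (1b) val=1 bits=0x1 at bit 12: 0x3000
type (10b) val=575 bits=0x23f at bit 2: 0x38fc
len (2b) val=1 bits=0x1 at bit 0: 0x38fd
word = 0x38fd → big-endian bytes:
  [0]=0x38  [1]=0xfd

38 fd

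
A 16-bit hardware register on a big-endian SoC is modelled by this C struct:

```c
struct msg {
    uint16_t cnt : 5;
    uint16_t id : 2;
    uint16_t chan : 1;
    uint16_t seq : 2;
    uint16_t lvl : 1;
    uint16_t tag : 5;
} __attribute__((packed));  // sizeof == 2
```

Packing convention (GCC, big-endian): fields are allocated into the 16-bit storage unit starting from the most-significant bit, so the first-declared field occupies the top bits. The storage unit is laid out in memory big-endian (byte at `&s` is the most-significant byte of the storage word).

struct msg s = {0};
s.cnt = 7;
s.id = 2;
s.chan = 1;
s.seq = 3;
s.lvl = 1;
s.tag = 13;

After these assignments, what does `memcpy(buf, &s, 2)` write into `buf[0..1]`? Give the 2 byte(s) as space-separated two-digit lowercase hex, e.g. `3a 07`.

3d ed

cnt (5b) val=7 bits=0x7 at bit 11: 0x3800
id (2b) val=2 bits=0x2 at bit 9: 0x3c00
chan (1b) val=1 bits=0x1 at bit 8: 0x3d00
seq (2b) val=3 bits=0x3 at bit 6: 0x3dc0
lvl (1b) val=1 bits=0x1 at bit 5: 0x3de0
tag (5b) val=13 bits=0xd at bit 0: 0x3ded
word = 0x3ded → big-endian bytes:
  [0]=0x3d  [1]=0xed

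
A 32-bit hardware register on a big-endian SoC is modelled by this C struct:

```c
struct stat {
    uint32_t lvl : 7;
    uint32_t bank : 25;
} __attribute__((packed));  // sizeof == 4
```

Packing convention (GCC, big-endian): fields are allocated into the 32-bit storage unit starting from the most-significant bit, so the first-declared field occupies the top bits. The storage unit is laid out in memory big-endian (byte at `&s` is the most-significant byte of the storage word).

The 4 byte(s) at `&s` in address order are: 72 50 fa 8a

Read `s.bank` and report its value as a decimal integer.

5307018

[0]=0x72 [1]=0x50 [2]=0xfa [3]=0x8a (big-endian) → word 0x7250fa8a
lvl:7 @ bit 25 → (0x7250fa8a>>25)&0x7f = 0x39
bank:25 @ bit 0 → (0x7250fa8a>>0)&0x1ffffff = 0x50fa8a  ←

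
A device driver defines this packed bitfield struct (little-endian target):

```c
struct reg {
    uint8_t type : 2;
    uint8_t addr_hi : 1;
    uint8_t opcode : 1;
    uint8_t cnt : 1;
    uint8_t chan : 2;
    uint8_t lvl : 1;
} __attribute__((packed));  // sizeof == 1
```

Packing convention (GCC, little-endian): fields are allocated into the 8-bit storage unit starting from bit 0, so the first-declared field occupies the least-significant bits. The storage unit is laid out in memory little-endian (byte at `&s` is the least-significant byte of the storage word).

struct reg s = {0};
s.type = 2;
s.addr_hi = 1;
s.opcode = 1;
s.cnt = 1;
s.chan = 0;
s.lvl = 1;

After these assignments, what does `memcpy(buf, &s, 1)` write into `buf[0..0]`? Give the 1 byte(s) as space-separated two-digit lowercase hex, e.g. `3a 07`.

9e

[0+:2] type=2 & 0x3 = 0x2; word=0x02
[2+:1] addr_hi=1 & 0x1 = 0x1; word=0x06
[3+:1] opcode=1 & 0x1 = 0x1; word=0x0e
[4+:1] cnt=1 & 0x1 = 0x1; word=0x1e
[5+:2] chan=0 & 0x3 = 0x0; word=0x1e
[7+:1] lvl=1 & 0x1 = 0x1; word=0x9e
word = 0x9e → little-endian bytes:
  [0]=0x9e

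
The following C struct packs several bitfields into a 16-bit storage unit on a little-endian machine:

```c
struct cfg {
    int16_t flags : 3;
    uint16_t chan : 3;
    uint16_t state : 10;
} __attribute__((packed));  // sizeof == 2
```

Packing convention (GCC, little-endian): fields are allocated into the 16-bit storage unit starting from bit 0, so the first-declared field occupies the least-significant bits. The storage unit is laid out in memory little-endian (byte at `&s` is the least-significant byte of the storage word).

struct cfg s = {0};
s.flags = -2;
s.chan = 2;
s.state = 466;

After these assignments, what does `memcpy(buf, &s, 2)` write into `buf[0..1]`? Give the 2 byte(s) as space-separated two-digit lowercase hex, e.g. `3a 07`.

[0+:3] flags=-2 & 0x7 = 0x6; word=0x0006
[3+:3] chan=2 & 0x7 = 0x2; word=0x0016
[6+:10] state=466 & 0x3ff = 0x1d2; word=0x7496
word = 0x7496 → little-endian bytes:
  [0]=0x96  [1]=0x74

96 74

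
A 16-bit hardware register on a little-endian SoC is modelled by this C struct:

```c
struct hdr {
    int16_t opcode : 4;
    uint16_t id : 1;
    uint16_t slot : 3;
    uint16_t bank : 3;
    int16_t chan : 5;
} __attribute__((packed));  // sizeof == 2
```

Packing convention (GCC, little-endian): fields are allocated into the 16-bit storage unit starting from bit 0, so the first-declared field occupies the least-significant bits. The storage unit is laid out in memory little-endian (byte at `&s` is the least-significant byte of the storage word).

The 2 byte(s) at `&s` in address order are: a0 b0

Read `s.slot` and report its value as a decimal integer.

5

[0]=0xa0 [1]=0xb0 (little-endian) → word 0xb0a0
opcode [0+:4] = (word>>0) & 0xf = 0
id [4+:1] = (word>>4) & 0x1 = 0
slot [5+:3] = (word>>5) & 0x7 = 5  ←
bank [8+:3] = (word>>8) & 0x7 = 0
chan [11+:5] = (word>>11) & 0x1f = 22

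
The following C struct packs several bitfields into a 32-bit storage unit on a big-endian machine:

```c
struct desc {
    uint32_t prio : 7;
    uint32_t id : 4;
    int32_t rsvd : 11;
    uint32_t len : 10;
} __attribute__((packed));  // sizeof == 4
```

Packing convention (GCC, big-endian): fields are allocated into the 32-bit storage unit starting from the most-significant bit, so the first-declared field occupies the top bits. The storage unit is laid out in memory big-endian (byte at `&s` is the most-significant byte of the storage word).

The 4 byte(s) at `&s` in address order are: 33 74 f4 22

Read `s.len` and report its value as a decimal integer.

[0]=0x33 [1]=0x74 [2]=0xf4 [3]=0x22 (big-endian) → word 0x3374f422
prio [25+:7] = (word>>25) & 0x7f = 25
id [21+:4] = (word>>21) & 0xf = 11
rsvd [10+:11] = (word>>10) & 0x7ff = 1341
len [0+:10] = (word>>0) & 0x3ff = 34  ←

34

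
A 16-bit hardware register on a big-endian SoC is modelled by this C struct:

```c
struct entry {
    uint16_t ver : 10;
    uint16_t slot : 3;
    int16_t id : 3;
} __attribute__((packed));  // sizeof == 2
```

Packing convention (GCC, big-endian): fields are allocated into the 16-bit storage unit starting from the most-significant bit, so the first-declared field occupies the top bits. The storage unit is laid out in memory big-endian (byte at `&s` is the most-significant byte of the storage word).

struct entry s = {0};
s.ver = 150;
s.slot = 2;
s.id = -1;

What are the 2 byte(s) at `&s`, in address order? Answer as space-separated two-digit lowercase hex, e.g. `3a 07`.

[6+:10] ver=150 & 0x3ff = 0x96; word=0x2580
[3+:3] slot=2 & 0x7 = 0x2; word=0x2590
[0+:3] id=-1 & 0x7 = 0x7; word=0x2597
word = 0x2597 → big-endian bytes:
  [0]=0x25  [1]=0x97

25 97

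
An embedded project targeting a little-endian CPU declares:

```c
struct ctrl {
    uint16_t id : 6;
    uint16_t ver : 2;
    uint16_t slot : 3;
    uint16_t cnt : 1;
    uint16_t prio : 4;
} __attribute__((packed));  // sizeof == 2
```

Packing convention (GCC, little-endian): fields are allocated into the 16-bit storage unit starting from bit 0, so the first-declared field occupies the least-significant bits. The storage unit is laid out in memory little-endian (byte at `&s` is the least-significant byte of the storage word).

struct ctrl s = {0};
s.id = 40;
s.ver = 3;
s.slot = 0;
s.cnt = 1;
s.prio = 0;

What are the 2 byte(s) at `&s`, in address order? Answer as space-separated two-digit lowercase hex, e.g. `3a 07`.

e8 08

id:6 = 40 → 0x28 << 0 → word 0x0028
ver:2 = 3 → 0x3 << 6 → word 0x00e8
slot:3 = 0 → 0x0 << 8 → word 0x00e8
cnt:1 = 1 → 0x1 << 11 → word 0x08e8
prio:4 = 0 → 0x0 << 12 → word 0x08e8
word = 0x08e8 → little-endian bytes:
  [0]=0xe8  [1]=0x08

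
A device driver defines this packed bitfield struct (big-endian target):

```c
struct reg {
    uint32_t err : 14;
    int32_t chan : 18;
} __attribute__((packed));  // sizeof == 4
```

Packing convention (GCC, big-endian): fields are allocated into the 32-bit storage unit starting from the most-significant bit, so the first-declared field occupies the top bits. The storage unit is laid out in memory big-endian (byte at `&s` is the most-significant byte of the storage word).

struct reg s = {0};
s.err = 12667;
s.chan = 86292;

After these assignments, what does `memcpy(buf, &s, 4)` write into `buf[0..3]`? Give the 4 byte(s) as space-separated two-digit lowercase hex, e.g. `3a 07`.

c5 ed 51 14

[18+:14] err=12667 & 0x3fff = 0x317b; word=0xc5ec0000
[0+:18] chan=86292 & 0x3ffff = 0x15114; word=0xc5ed5114
word = 0xc5ed5114 → big-endian bytes:
  [0]=0xc5  [1]=0xed  [2]=0x51  [3]=0x14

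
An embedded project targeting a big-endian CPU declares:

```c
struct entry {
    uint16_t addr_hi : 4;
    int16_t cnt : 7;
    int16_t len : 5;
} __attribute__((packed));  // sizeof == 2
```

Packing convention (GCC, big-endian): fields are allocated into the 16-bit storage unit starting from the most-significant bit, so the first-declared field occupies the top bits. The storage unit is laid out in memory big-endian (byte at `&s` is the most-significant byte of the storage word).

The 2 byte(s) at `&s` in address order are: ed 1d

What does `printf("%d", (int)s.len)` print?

-3

[0]=0xed [1]=0x1d (big-endian) → word 0xed1d
addr_hi [12+:4] = (word>>12) & 0xf = 14
cnt [5+:7] = (word>>5) & 0x7f = 104
len [0+:5] = (word>>0) & 0x1f = 29  ←
len signed 5b, MSB=1: 29 - 32 = -3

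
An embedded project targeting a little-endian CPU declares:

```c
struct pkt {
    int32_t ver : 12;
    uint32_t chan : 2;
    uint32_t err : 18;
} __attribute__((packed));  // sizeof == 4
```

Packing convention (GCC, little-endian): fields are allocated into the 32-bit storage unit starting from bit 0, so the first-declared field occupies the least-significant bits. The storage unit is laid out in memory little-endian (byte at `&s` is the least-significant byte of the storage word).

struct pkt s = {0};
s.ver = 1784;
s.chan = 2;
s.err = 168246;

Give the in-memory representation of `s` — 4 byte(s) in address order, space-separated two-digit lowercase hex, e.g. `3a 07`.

f8 a6 4d a4

ver (12b) val=1784 bits=0x6f8 at bit 0: 0x000006f8
chan (2b) val=2 bits=0x2 at bit 12: 0x000026f8
err (18b) val=168246 bits=0x29136 at bit 14: 0xa44da6f8
word = 0xa44da6f8 → little-endian bytes:
  [0]=0xf8  [1]=0xa6  [2]=0x4d  [3]=0xa4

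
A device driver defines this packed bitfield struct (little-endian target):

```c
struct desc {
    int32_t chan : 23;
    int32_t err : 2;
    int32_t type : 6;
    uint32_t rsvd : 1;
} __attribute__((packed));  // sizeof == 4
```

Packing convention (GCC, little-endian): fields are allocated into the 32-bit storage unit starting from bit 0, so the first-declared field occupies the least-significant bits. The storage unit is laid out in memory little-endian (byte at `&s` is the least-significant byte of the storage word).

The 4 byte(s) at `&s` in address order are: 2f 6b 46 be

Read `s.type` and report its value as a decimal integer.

31

[0]=0x2f [1]=0x6b [2]=0x46 [3]=0xbe (little-endian) → word 0xbe466b2f
chan [0+:23] = (word>>0) & 0x7fffff = 4614959
err [23+:2] = (word>>23) & 0x3 = 0
type [25+:6] = (word>>25) & 0x3f = 31  ←
rsvd [31+:1] = (word>>31) & 0x1 = 1
type signed 6b, MSB=0: value = 31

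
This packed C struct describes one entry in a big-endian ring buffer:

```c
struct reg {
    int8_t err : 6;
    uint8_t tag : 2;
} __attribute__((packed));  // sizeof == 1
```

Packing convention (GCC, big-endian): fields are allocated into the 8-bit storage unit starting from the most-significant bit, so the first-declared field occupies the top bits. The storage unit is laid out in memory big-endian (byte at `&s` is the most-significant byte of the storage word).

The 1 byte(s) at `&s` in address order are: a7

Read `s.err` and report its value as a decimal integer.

-23

[0]=0xa7 (big-endian) → word 0xa7
err [2+:6] = (word>>2) & 0x3f = 41  ←
tag [0+:2] = (word>>0) & 0x3 = 3
err signed 6b, MSB=1: 41 - 64 = -23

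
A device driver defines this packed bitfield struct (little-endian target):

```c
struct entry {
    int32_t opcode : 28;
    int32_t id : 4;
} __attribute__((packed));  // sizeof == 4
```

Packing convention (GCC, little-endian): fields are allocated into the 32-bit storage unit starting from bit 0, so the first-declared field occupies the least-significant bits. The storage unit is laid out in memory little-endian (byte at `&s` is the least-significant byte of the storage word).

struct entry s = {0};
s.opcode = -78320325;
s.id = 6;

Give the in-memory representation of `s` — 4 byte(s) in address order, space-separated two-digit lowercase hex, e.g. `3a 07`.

3b ed 54 6b

[0+:28] opcode=-78320325 & 0xfffffff = 0xb54ed3b; word=0x0b54ed3b
[28+:4] id=6 & 0xf = 0x6; word=0x6b54ed3b
word = 0x6b54ed3b → little-endian bytes:
  [0]=0x3b  [1]=0xed  [2]=0x54  [3]=0x6b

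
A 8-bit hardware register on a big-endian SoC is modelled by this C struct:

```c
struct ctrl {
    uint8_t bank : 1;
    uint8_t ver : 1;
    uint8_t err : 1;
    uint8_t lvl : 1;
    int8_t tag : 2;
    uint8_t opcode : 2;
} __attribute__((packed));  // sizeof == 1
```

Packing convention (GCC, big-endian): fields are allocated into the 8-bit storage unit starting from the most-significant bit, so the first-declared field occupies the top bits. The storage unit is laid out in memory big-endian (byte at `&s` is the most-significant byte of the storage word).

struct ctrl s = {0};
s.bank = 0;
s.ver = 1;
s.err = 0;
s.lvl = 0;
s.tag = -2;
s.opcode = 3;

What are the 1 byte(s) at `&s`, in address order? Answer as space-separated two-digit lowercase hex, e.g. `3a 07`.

4b

[7+:1] bank=0 & 0x1 = 0x0; word=0x00
[6+:1] ver=1 & 0x1 = 0x1; word=0x40
[5+:1] err=0 & 0x1 = 0x0; word=0x40
[4+:1] lvl=0 & 0x1 = 0x0; word=0x40
[2+:2] tag=-2 & 0x3 = 0x2; word=0x48
[0+:2] opcode=3 & 0x3 = 0x3; word=0x4b
word = 0x4b → big-endian bytes:
  [0]=0x4b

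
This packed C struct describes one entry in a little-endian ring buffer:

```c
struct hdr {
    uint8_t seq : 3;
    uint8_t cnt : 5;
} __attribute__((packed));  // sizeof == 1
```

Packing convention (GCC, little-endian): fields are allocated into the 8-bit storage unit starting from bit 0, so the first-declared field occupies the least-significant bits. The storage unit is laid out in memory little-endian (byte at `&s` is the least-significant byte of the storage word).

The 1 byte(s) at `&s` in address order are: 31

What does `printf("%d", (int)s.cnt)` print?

[0]=0x31 (little-endian) → word 0x31
seq:3 @ bit 0 → (0x31>>0)&0x7 = 0x1
cnt:5 @ bit 3 → (0x31>>3)&0x1f = 0x6  ←

6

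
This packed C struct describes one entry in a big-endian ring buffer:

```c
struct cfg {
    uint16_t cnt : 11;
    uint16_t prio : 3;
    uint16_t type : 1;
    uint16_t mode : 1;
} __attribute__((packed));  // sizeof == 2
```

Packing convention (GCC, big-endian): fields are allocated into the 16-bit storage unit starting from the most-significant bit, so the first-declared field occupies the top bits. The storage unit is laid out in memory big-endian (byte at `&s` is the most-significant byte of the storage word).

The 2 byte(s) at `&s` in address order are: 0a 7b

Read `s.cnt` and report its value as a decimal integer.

83

[0]=0x0a [1]=0x7b (big-endian) → word 0x0a7b
cnt [5+:11] = (word>>5) & 0x7ff = 83  ←
prio [2+:3] = (word>>2) & 0x7 = 6
type [1+:1] = (word>>1) & 0x1 = 1
mode [0+:1] = (word>>0) & 0x1 = 1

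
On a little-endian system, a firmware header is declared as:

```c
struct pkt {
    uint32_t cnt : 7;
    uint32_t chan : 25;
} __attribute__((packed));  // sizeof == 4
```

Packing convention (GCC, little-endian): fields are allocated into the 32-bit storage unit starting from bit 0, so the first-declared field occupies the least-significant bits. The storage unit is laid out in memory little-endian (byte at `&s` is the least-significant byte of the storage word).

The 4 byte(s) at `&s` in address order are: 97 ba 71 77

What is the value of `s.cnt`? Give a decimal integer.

23

[0]=0x97 [1]=0xba [2]=0x71 [3]=0x77 (little-endian) → word 0x7771ba97
cnt [0+:7] = (word>>0) & 0x7f = 23  ←
chan [7+:25] = (word>>7) & 0x1ffffff = 15655797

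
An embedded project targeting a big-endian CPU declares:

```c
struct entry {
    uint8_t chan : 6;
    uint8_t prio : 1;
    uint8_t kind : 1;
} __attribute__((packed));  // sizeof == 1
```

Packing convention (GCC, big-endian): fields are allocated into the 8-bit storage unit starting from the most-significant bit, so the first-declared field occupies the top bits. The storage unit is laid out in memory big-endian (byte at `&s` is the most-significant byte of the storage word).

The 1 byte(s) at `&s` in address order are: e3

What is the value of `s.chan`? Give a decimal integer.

56

[0]=0xe3 (big-endian) → word 0xe3
chan [2+:6] = (word>>2) & 0x3f = 56  ←
prio [1+:1] = (word>>1) & 0x1 = 1
kind [0+:1] = (word>>0) & 0x1 = 1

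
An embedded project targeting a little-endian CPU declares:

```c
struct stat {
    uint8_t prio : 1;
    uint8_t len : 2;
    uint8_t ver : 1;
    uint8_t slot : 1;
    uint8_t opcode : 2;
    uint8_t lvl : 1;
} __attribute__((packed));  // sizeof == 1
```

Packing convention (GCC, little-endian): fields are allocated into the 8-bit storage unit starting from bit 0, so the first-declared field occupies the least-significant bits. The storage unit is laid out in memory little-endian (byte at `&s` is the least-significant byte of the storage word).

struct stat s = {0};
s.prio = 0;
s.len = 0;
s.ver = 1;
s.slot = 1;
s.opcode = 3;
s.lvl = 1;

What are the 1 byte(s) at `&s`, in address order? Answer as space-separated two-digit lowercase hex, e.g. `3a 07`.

[0+:1] prio=0 & 0x1 = 0x0; word=0x00
[1+:2] len=0 & 0x3 = 0x0; word=0x00
[3+:1] ver=1 & 0x1 = 0x1; word=0x08
[4+:1] slot=1 & 0x1 = 0x1; word=0x18
[5+:2] opcode=3 & 0x3 = 0x3; word=0x78
[7+:1] lvl=1 & 0x1 = 0x1; word=0xf8
word = 0xf8 → little-endian bytes:
  [0]=0xf8

f8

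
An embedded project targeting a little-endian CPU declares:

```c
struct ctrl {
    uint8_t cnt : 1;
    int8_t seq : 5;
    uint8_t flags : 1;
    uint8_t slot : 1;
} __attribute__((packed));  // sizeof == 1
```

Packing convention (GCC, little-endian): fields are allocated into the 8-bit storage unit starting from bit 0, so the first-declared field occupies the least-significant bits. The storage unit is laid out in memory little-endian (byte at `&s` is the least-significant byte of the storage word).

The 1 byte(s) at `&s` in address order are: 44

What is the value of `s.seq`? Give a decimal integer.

[0]=0x44 (little-endian) → word 0x44
cnt [0+:1] = (word>>0) & 0x1 = 0
seq [1+:5] = (word>>1) & 0x1f = 2  ←
flags [6+:1] = (word>>6) & 0x1 = 1
slot [7+:1] = (word>>7) & 0x1 = 0
seq signed 5b, MSB=0: value = 2

2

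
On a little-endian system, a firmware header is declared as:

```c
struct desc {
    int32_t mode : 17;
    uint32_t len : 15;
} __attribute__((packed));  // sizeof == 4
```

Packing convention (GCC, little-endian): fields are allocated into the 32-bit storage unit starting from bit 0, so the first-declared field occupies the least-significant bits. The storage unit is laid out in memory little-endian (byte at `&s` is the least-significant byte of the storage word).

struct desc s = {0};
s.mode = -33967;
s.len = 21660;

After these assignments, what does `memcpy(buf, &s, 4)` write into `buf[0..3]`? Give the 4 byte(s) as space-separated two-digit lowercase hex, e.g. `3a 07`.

51 7b 39 a9

mode (17b) val=-33967 bits=0x17b51 at bit 0: 0x00017b51
len (15b) val=21660 bits=0x549c at bit 17: 0xa9397b51
word = 0xa9397b51 → little-endian bytes:
  [0]=0x51  [1]=0x7b  [2]=0x39  [3]=0xa9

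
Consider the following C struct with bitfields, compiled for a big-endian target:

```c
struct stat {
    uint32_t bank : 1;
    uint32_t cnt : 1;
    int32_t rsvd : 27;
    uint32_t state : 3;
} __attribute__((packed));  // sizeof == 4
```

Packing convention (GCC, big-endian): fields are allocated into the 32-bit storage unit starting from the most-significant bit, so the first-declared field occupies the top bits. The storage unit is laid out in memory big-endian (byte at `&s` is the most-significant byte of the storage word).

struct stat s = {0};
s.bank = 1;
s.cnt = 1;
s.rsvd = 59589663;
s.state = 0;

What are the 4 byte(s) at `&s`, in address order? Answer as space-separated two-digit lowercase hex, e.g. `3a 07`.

dc 6a 20 f8

bank (1b) val=1 bits=0x1 at bit 31: 0x80000000
cnt (1b) val=1 bits=0x1 at bit 30: 0xc0000000
rsvd (27b) val=59589663 bits=0x38d441f at bit 3: 0xdc6a20f8
state (3b) val=0 bits=0x0 at bit 0: 0xdc6a20f8
word = 0xdc6a20f8 → big-endian bytes:
  [0]=0xdc  [1]=0x6a  [2]=0x20  [3]=0xf8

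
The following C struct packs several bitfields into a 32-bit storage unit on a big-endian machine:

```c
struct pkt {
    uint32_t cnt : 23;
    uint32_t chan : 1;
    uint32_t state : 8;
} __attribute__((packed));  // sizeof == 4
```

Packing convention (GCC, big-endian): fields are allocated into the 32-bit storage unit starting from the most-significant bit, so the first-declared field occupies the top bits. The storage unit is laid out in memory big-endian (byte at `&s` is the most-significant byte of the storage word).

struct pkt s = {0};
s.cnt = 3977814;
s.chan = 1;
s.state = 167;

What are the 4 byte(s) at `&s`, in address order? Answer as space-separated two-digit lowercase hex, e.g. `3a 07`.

79 64 ad a7

[9+:23] cnt=3977814 & 0x7fffff = 0x3cb256; word=0x7964ac00
[8+:1] chan=1 & 0x1 = 0x1; word=0x7964ad00
[0+:8] state=167 & 0xff = 0xa7; word=0x7964ada7
word = 0x7964ada7 → big-endian bytes:
  [0]=0x79  [1]=0x64  [2]=0xad  [3]=0xa7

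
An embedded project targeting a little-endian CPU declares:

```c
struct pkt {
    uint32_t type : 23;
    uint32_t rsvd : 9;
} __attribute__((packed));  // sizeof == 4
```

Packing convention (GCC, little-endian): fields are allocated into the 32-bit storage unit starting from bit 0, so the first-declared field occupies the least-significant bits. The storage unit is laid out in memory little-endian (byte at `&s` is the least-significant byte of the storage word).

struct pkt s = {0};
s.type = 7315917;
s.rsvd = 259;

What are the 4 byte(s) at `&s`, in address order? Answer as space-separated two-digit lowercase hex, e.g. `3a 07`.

cd a1 ef 81

type:23 = 7315917 → 0x6fa1cd << 0 → word 0x006fa1cd
rsvd:9 = 259 → 0x103 << 23 → word 0x81efa1cd
word = 0x81efa1cd → little-endian bytes:
  [0]=0xcd  [1]=0xa1  [2]=0xef  [3]=0x81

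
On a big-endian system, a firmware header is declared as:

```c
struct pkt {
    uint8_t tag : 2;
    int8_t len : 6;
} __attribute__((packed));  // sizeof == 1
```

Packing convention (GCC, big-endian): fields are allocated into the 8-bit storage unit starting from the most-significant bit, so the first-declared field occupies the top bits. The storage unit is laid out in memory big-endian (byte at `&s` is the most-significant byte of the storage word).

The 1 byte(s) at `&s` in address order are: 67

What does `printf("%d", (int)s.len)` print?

[0]=0x67 (big-endian) → word 0x67
tag [6+:2] = (word>>6) & 0x3 = 1
len [0+:6] = (word>>0) & 0x3f = 39  ←
len signed 6b, MSB=1: 39 - 64 = -25

-25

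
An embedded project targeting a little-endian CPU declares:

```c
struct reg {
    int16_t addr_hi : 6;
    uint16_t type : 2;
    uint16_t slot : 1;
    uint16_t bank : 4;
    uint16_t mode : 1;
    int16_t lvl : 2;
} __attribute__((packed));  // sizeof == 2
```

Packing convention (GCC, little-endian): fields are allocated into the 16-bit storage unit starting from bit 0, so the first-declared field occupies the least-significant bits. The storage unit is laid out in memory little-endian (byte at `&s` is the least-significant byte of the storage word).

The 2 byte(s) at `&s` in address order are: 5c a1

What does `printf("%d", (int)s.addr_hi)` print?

28

[0]=0x5c [1]=0xa1 (little-endian) → word 0xa15c
addr_hi [0+:6] = (word>>0) & 0x3f = 28  ←
type [6+:2] = (word>>6) & 0x3 = 1
slot [8+:1] = (word>>8) & 0x1 = 1
bank [9+:4] = (word>>9) & 0xf = 0
mode [13+:1] = (word>>13) & 0x1 = 1
lvl [14+:2] = (word>>14) & 0x3 = 2
addr_hi signed 6b, MSB=0: value = 28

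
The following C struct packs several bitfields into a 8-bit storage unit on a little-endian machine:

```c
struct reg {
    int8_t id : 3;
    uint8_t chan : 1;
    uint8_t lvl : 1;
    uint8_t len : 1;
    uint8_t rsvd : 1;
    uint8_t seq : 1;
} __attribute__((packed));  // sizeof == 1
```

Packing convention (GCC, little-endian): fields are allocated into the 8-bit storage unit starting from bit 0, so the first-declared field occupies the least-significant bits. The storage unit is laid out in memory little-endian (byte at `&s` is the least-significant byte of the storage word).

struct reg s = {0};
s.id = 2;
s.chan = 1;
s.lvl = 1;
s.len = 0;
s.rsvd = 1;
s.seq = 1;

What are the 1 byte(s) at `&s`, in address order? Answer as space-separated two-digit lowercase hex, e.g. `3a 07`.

id:3 = 2 → 0x2 << 0 → word 0x02
chan:1 = 1 → 0x1 << 3 → word 0x0a
lvl:1 = 1 → 0x1 << 4 → word 0x1a
len:1 = 0 → 0x0 << 5 → word 0x1a
rsvd:1 = 1 → 0x1 << 6 → word 0x5a
seq:1 = 1 → 0x1 << 7 → word 0xda
word = 0xda → little-endian bytes:
  [0]=0xda

da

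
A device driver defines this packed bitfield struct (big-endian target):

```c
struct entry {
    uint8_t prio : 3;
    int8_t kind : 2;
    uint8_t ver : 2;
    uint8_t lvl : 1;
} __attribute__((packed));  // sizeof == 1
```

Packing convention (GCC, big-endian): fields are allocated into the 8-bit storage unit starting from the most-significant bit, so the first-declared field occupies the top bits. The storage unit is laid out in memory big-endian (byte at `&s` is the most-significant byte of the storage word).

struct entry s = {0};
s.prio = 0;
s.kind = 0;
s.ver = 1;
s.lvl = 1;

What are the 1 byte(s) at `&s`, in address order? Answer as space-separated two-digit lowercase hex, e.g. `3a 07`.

03

prio:3 = 0 → 0x0 << 5 → word 0x00
kind:2 = 0 → 0x0 << 3 → word 0x00
ver:2 = 1 → 0x1 << 1 → word 0x02
lvl:1 = 1 → 0x1 << 0 → word 0x03
word = 0x03 → big-endian bytes:
  [0]=0x03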